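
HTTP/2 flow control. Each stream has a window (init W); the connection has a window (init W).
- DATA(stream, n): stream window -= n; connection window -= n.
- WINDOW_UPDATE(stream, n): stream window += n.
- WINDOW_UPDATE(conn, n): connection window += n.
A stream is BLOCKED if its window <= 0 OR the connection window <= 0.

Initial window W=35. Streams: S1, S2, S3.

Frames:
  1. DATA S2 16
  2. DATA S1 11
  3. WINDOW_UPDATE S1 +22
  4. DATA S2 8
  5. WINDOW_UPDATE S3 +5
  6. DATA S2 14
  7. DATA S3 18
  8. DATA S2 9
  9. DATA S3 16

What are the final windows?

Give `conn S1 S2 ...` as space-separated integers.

Op 1: conn=19 S1=35 S2=19 S3=35 blocked=[]
Op 2: conn=8 S1=24 S2=19 S3=35 blocked=[]
Op 3: conn=8 S1=46 S2=19 S3=35 blocked=[]
Op 4: conn=0 S1=46 S2=11 S3=35 blocked=[1, 2, 3]
Op 5: conn=0 S1=46 S2=11 S3=40 blocked=[1, 2, 3]
Op 6: conn=-14 S1=46 S2=-3 S3=40 blocked=[1, 2, 3]
Op 7: conn=-32 S1=46 S2=-3 S3=22 blocked=[1, 2, 3]
Op 8: conn=-41 S1=46 S2=-12 S3=22 blocked=[1, 2, 3]
Op 9: conn=-57 S1=46 S2=-12 S3=6 blocked=[1, 2, 3]

Answer: -57 46 -12 6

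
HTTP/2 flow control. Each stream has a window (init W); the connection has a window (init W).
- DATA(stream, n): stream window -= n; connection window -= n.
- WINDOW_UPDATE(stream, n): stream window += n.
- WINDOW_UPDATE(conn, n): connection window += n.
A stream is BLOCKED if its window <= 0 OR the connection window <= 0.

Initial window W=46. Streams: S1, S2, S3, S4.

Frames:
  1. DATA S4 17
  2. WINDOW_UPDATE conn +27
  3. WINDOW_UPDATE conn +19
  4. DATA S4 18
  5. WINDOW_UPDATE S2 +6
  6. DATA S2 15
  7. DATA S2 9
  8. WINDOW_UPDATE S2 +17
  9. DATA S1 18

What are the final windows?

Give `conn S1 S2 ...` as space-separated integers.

Answer: 15 28 45 46 11

Derivation:
Op 1: conn=29 S1=46 S2=46 S3=46 S4=29 blocked=[]
Op 2: conn=56 S1=46 S2=46 S3=46 S4=29 blocked=[]
Op 3: conn=75 S1=46 S2=46 S3=46 S4=29 blocked=[]
Op 4: conn=57 S1=46 S2=46 S3=46 S4=11 blocked=[]
Op 5: conn=57 S1=46 S2=52 S3=46 S4=11 blocked=[]
Op 6: conn=42 S1=46 S2=37 S3=46 S4=11 blocked=[]
Op 7: conn=33 S1=46 S2=28 S3=46 S4=11 blocked=[]
Op 8: conn=33 S1=46 S2=45 S3=46 S4=11 blocked=[]
Op 9: conn=15 S1=28 S2=45 S3=46 S4=11 blocked=[]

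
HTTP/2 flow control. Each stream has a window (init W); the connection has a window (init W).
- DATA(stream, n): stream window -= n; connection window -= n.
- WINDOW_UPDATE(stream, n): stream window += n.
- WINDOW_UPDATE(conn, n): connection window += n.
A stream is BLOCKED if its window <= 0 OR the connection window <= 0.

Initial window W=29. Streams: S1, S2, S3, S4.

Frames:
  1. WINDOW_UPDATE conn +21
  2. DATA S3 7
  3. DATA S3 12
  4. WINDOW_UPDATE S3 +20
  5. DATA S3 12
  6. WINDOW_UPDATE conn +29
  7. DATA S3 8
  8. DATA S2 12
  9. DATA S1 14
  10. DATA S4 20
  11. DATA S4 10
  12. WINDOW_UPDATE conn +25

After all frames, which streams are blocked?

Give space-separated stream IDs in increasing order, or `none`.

Answer: S4

Derivation:
Op 1: conn=50 S1=29 S2=29 S3=29 S4=29 blocked=[]
Op 2: conn=43 S1=29 S2=29 S3=22 S4=29 blocked=[]
Op 3: conn=31 S1=29 S2=29 S3=10 S4=29 blocked=[]
Op 4: conn=31 S1=29 S2=29 S3=30 S4=29 blocked=[]
Op 5: conn=19 S1=29 S2=29 S3=18 S4=29 blocked=[]
Op 6: conn=48 S1=29 S2=29 S3=18 S4=29 blocked=[]
Op 7: conn=40 S1=29 S2=29 S3=10 S4=29 blocked=[]
Op 8: conn=28 S1=29 S2=17 S3=10 S4=29 blocked=[]
Op 9: conn=14 S1=15 S2=17 S3=10 S4=29 blocked=[]
Op 10: conn=-6 S1=15 S2=17 S3=10 S4=9 blocked=[1, 2, 3, 4]
Op 11: conn=-16 S1=15 S2=17 S3=10 S4=-1 blocked=[1, 2, 3, 4]
Op 12: conn=9 S1=15 S2=17 S3=10 S4=-1 blocked=[4]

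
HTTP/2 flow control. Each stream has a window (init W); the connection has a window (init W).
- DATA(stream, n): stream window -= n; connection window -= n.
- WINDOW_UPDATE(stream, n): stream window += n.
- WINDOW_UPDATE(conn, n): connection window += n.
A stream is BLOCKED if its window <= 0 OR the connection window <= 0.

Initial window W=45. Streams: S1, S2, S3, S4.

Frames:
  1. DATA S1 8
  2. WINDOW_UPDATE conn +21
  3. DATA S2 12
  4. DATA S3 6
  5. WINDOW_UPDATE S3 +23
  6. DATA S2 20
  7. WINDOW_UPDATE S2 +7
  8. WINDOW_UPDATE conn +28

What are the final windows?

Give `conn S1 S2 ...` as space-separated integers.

Op 1: conn=37 S1=37 S2=45 S3=45 S4=45 blocked=[]
Op 2: conn=58 S1=37 S2=45 S3=45 S4=45 blocked=[]
Op 3: conn=46 S1=37 S2=33 S3=45 S4=45 blocked=[]
Op 4: conn=40 S1=37 S2=33 S3=39 S4=45 blocked=[]
Op 5: conn=40 S1=37 S2=33 S3=62 S4=45 blocked=[]
Op 6: conn=20 S1=37 S2=13 S3=62 S4=45 blocked=[]
Op 7: conn=20 S1=37 S2=20 S3=62 S4=45 blocked=[]
Op 8: conn=48 S1=37 S2=20 S3=62 S4=45 blocked=[]

Answer: 48 37 20 62 45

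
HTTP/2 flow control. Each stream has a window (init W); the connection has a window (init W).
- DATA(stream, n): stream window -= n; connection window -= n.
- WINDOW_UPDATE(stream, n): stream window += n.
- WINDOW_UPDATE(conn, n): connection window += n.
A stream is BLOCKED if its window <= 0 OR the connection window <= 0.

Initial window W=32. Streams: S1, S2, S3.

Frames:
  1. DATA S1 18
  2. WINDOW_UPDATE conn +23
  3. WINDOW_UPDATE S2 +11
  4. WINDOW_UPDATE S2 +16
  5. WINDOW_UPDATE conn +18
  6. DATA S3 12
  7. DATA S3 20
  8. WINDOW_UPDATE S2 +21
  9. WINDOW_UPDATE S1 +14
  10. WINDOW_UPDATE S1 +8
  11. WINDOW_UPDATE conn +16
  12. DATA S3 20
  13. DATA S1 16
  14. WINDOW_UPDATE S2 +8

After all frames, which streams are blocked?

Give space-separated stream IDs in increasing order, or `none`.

Op 1: conn=14 S1=14 S2=32 S3=32 blocked=[]
Op 2: conn=37 S1=14 S2=32 S3=32 blocked=[]
Op 3: conn=37 S1=14 S2=43 S3=32 blocked=[]
Op 4: conn=37 S1=14 S2=59 S3=32 blocked=[]
Op 5: conn=55 S1=14 S2=59 S3=32 blocked=[]
Op 6: conn=43 S1=14 S2=59 S3=20 blocked=[]
Op 7: conn=23 S1=14 S2=59 S3=0 blocked=[3]
Op 8: conn=23 S1=14 S2=80 S3=0 blocked=[3]
Op 9: conn=23 S1=28 S2=80 S3=0 blocked=[3]
Op 10: conn=23 S1=36 S2=80 S3=0 blocked=[3]
Op 11: conn=39 S1=36 S2=80 S3=0 blocked=[3]
Op 12: conn=19 S1=36 S2=80 S3=-20 blocked=[3]
Op 13: conn=3 S1=20 S2=80 S3=-20 blocked=[3]
Op 14: conn=3 S1=20 S2=88 S3=-20 blocked=[3]

Answer: S3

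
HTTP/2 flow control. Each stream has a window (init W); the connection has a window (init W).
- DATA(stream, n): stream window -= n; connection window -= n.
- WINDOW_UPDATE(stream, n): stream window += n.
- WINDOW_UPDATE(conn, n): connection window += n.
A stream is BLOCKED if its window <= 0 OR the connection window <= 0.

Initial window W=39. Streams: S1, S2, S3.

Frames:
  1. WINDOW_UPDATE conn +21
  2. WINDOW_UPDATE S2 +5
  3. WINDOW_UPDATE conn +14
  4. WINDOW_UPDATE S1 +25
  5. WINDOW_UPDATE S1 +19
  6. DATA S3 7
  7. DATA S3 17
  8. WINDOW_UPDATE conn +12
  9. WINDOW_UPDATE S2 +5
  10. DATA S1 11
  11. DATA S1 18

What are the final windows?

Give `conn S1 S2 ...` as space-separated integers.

Answer: 33 54 49 15

Derivation:
Op 1: conn=60 S1=39 S2=39 S3=39 blocked=[]
Op 2: conn=60 S1=39 S2=44 S3=39 blocked=[]
Op 3: conn=74 S1=39 S2=44 S3=39 blocked=[]
Op 4: conn=74 S1=64 S2=44 S3=39 blocked=[]
Op 5: conn=74 S1=83 S2=44 S3=39 blocked=[]
Op 6: conn=67 S1=83 S2=44 S3=32 blocked=[]
Op 7: conn=50 S1=83 S2=44 S3=15 blocked=[]
Op 8: conn=62 S1=83 S2=44 S3=15 blocked=[]
Op 9: conn=62 S1=83 S2=49 S3=15 blocked=[]
Op 10: conn=51 S1=72 S2=49 S3=15 blocked=[]
Op 11: conn=33 S1=54 S2=49 S3=15 blocked=[]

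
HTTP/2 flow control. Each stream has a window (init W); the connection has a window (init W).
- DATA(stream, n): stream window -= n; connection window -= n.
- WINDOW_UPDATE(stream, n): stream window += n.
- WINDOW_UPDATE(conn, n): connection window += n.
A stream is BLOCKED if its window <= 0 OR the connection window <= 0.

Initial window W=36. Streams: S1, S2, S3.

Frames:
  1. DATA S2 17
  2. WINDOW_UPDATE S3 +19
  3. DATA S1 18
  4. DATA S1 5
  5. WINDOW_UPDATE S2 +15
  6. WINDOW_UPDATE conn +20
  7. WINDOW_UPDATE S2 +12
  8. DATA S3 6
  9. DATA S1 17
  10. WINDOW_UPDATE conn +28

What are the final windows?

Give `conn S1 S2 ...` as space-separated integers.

Op 1: conn=19 S1=36 S2=19 S3=36 blocked=[]
Op 2: conn=19 S1=36 S2=19 S3=55 blocked=[]
Op 3: conn=1 S1=18 S2=19 S3=55 blocked=[]
Op 4: conn=-4 S1=13 S2=19 S3=55 blocked=[1, 2, 3]
Op 5: conn=-4 S1=13 S2=34 S3=55 blocked=[1, 2, 3]
Op 6: conn=16 S1=13 S2=34 S3=55 blocked=[]
Op 7: conn=16 S1=13 S2=46 S3=55 blocked=[]
Op 8: conn=10 S1=13 S2=46 S3=49 blocked=[]
Op 9: conn=-7 S1=-4 S2=46 S3=49 blocked=[1, 2, 3]
Op 10: conn=21 S1=-4 S2=46 S3=49 blocked=[1]

Answer: 21 -4 46 49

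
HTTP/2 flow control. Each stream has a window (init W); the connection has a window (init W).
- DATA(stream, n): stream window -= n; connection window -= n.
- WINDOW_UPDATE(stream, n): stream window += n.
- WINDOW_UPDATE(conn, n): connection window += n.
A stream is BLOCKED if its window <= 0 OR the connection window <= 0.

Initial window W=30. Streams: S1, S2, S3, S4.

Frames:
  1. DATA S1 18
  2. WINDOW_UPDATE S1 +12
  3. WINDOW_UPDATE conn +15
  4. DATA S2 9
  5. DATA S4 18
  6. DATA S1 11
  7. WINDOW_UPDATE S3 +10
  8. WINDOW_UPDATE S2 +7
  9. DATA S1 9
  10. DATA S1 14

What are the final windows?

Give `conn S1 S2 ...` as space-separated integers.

Op 1: conn=12 S1=12 S2=30 S3=30 S4=30 blocked=[]
Op 2: conn=12 S1=24 S2=30 S3=30 S4=30 blocked=[]
Op 3: conn=27 S1=24 S2=30 S3=30 S4=30 blocked=[]
Op 4: conn=18 S1=24 S2=21 S3=30 S4=30 blocked=[]
Op 5: conn=0 S1=24 S2=21 S3=30 S4=12 blocked=[1, 2, 3, 4]
Op 6: conn=-11 S1=13 S2=21 S3=30 S4=12 blocked=[1, 2, 3, 4]
Op 7: conn=-11 S1=13 S2=21 S3=40 S4=12 blocked=[1, 2, 3, 4]
Op 8: conn=-11 S1=13 S2=28 S3=40 S4=12 blocked=[1, 2, 3, 4]
Op 9: conn=-20 S1=4 S2=28 S3=40 S4=12 blocked=[1, 2, 3, 4]
Op 10: conn=-34 S1=-10 S2=28 S3=40 S4=12 blocked=[1, 2, 3, 4]

Answer: -34 -10 28 40 12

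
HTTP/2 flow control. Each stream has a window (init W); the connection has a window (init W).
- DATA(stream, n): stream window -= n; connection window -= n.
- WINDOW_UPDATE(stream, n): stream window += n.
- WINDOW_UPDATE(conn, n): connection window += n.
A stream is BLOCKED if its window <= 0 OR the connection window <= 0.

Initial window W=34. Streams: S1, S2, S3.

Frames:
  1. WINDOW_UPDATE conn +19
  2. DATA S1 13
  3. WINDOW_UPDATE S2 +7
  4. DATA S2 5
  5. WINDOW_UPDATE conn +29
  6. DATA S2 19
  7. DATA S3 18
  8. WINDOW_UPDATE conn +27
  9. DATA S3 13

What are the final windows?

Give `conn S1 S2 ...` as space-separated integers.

Op 1: conn=53 S1=34 S2=34 S3=34 blocked=[]
Op 2: conn=40 S1=21 S2=34 S3=34 blocked=[]
Op 3: conn=40 S1=21 S2=41 S3=34 blocked=[]
Op 4: conn=35 S1=21 S2=36 S3=34 blocked=[]
Op 5: conn=64 S1=21 S2=36 S3=34 blocked=[]
Op 6: conn=45 S1=21 S2=17 S3=34 blocked=[]
Op 7: conn=27 S1=21 S2=17 S3=16 blocked=[]
Op 8: conn=54 S1=21 S2=17 S3=16 blocked=[]
Op 9: conn=41 S1=21 S2=17 S3=3 blocked=[]

Answer: 41 21 17 3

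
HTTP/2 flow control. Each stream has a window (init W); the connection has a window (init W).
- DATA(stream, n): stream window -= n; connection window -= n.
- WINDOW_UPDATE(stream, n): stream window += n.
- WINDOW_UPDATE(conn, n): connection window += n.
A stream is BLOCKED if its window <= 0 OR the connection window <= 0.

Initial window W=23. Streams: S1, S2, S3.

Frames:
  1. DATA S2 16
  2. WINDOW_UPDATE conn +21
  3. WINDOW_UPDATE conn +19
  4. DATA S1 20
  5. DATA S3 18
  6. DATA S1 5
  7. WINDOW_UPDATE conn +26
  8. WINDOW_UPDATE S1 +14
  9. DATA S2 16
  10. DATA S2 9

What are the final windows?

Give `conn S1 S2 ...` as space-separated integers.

Answer: 5 12 -18 5

Derivation:
Op 1: conn=7 S1=23 S2=7 S3=23 blocked=[]
Op 2: conn=28 S1=23 S2=7 S3=23 blocked=[]
Op 3: conn=47 S1=23 S2=7 S3=23 blocked=[]
Op 4: conn=27 S1=3 S2=7 S3=23 blocked=[]
Op 5: conn=9 S1=3 S2=7 S3=5 blocked=[]
Op 6: conn=4 S1=-2 S2=7 S3=5 blocked=[1]
Op 7: conn=30 S1=-2 S2=7 S3=5 blocked=[1]
Op 8: conn=30 S1=12 S2=7 S3=5 blocked=[]
Op 9: conn=14 S1=12 S2=-9 S3=5 blocked=[2]
Op 10: conn=5 S1=12 S2=-18 S3=5 blocked=[2]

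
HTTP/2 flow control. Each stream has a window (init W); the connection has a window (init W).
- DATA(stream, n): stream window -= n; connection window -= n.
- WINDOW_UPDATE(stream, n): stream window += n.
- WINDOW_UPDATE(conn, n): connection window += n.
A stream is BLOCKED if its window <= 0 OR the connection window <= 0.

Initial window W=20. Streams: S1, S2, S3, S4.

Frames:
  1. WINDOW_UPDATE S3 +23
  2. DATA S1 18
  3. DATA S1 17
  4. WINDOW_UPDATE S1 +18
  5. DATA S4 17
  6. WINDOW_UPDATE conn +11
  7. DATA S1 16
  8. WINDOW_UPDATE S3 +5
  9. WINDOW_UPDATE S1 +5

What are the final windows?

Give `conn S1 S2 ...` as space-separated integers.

Answer: -37 -8 20 48 3

Derivation:
Op 1: conn=20 S1=20 S2=20 S3=43 S4=20 blocked=[]
Op 2: conn=2 S1=2 S2=20 S3=43 S4=20 blocked=[]
Op 3: conn=-15 S1=-15 S2=20 S3=43 S4=20 blocked=[1, 2, 3, 4]
Op 4: conn=-15 S1=3 S2=20 S3=43 S4=20 blocked=[1, 2, 3, 4]
Op 5: conn=-32 S1=3 S2=20 S3=43 S4=3 blocked=[1, 2, 3, 4]
Op 6: conn=-21 S1=3 S2=20 S3=43 S4=3 blocked=[1, 2, 3, 4]
Op 7: conn=-37 S1=-13 S2=20 S3=43 S4=3 blocked=[1, 2, 3, 4]
Op 8: conn=-37 S1=-13 S2=20 S3=48 S4=3 blocked=[1, 2, 3, 4]
Op 9: conn=-37 S1=-8 S2=20 S3=48 S4=3 blocked=[1, 2, 3, 4]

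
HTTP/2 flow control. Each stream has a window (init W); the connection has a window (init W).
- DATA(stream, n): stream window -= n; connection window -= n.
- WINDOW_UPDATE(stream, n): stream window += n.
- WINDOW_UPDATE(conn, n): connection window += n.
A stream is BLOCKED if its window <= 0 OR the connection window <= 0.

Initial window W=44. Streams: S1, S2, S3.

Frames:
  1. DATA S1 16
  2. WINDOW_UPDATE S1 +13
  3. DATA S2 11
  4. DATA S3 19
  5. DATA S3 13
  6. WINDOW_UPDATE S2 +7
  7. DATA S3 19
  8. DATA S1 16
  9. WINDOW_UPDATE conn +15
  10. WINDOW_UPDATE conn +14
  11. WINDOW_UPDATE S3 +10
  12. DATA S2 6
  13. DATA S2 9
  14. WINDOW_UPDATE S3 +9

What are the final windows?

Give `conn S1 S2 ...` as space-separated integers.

Answer: -36 25 25 12

Derivation:
Op 1: conn=28 S1=28 S2=44 S3=44 blocked=[]
Op 2: conn=28 S1=41 S2=44 S3=44 blocked=[]
Op 3: conn=17 S1=41 S2=33 S3=44 blocked=[]
Op 4: conn=-2 S1=41 S2=33 S3=25 blocked=[1, 2, 3]
Op 5: conn=-15 S1=41 S2=33 S3=12 blocked=[1, 2, 3]
Op 6: conn=-15 S1=41 S2=40 S3=12 blocked=[1, 2, 3]
Op 7: conn=-34 S1=41 S2=40 S3=-7 blocked=[1, 2, 3]
Op 8: conn=-50 S1=25 S2=40 S3=-7 blocked=[1, 2, 3]
Op 9: conn=-35 S1=25 S2=40 S3=-7 blocked=[1, 2, 3]
Op 10: conn=-21 S1=25 S2=40 S3=-7 blocked=[1, 2, 3]
Op 11: conn=-21 S1=25 S2=40 S3=3 blocked=[1, 2, 3]
Op 12: conn=-27 S1=25 S2=34 S3=3 blocked=[1, 2, 3]
Op 13: conn=-36 S1=25 S2=25 S3=3 blocked=[1, 2, 3]
Op 14: conn=-36 S1=25 S2=25 S3=12 blocked=[1, 2, 3]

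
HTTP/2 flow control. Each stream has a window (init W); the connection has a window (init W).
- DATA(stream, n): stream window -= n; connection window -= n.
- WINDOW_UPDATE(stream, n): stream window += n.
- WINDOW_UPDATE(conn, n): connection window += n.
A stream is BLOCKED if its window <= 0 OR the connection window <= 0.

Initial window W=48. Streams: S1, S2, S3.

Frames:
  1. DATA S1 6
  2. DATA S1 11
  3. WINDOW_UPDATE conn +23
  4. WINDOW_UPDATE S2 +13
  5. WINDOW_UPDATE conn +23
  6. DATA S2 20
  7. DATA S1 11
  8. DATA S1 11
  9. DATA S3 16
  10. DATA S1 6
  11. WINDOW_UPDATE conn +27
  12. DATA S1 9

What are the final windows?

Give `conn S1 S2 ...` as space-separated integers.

Op 1: conn=42 S1=42 S2=48 S3=48 blocked=[]
Op 2: conn=31 S1=31 S2=48 S3=48 blocked=[]
Op 3: conn=54 S1=31 S2=48 S3=48 blocked=[]
Op 4: conn=54 S1=31 S2=61 S3=48 blocked=[]
Op 5: conn=77 S1=31 S2=61 S3=48 blocked=[]
Op 6: conn=57 S1=31 S2=41 S3=48 blocked=[]
Op 7: conn=46 S1=20 S2=41 S3=48 blocked=[]
Op 8: conn=35 S1=9 S2=41 S3=48 blocked=[]
Op 9: conn=19 S1=9 S2=41 S3=32 blocked=[]
Op 10: conn=13 S1=3 S2=41 S3=32 blocked=[]
Op 11: conn=40 S1=3 S2=41 S3=32 blocked=[]
Op 12: conn=31 S1=-6 S2=41 S3=32 blocked=[1]

Answer: 31 -6 41 32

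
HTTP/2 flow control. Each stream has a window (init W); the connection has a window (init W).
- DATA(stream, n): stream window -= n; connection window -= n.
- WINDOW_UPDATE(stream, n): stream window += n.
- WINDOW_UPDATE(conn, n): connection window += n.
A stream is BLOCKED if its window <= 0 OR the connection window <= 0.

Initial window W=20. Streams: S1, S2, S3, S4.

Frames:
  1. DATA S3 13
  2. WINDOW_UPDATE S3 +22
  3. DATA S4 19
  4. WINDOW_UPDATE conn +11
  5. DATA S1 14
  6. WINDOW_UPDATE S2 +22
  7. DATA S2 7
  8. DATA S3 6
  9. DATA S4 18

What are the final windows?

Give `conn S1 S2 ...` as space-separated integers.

Op 1: conn=7 S1=20 S2=20 S3=7 S4=20 blocked=[]
Op 2: conn=7 S1=20 S2=20 S3=29 S4=20 blocked=[]
Op 3: conn=-12 S1=20 S2=20 S3=29 S4=1 blocked=[1, 2, 3, 4]
Op 4: conn=-1 S1=20 S2=20 S3=29 S4=1 blocked=[1, 2, 3, 4]
Op 5: conn=-15 S1=6 S2=20 S3=29 S4=1 blocked=[1, 2, 3, 4]
Op 6: conn=-15 S1=6 S2=42 S3=29 S4=1 blocked=[1, 2, 3, 4]
Op 7: conn=-22 S1=6 S2=35 S3=29 S4=1 blocked=[1, 2, 3, 4]
Op 8: conn=-28 S1=6 S2=35 S3=23 S4=1 blocked=[1, 2, 3, 4]
Op 9: conn=-46 S1=6 S2=35 S3=23 S4=-17 blocked=[1, 2, 3, 4]

Answer: -46 6 35 23 -17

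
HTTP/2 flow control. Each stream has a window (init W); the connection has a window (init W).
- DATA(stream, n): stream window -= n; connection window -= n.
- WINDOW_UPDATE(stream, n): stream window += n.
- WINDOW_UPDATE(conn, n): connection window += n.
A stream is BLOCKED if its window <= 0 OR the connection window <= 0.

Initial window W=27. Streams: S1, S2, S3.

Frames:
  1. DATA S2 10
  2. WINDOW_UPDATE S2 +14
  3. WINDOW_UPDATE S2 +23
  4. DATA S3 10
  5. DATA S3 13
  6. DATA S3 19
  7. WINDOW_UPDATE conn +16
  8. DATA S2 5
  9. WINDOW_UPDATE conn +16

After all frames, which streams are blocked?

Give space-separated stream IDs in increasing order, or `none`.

Answer: S3

Derivation:
Op 1: conn=17 S1=27 S2=17 S3=27 blocked=[]
Op 2: conn=17 S1=27 S2=31 S3=27 blocked=[]
Op 3: conn=17 S1=27 S2=54 S3=27 blocked=[]
Op 4: conn=7 S1=27 S2=54 S3=17 blocked=[]
Op 5: conn=-6 S1=27 S2=54 S3=4 blocked=[1, 2, 3]
Op 6: conn=-25 S1=27 S2=54 S3=-15 blocked=[1, 2, 3]
Op 7: conn=-9 S1=27 S2=54 S3=-15 blocked=[1, 2, 3]
Op 8: conn=-14 S1=27 S2=49 S3=-15 blocked=[1, 2, 3]
Op 9: conn=2 S1=27 S2=49 S3=-15 blocked=[3]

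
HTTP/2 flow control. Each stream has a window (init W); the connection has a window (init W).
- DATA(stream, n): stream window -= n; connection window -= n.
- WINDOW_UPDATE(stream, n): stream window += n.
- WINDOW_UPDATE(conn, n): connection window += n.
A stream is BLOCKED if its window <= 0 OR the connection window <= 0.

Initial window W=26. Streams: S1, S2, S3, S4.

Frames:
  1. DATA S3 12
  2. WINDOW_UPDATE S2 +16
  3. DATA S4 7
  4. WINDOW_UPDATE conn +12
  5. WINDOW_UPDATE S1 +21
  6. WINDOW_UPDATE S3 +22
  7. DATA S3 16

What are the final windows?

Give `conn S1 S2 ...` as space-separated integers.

Op 1: conn=14 S1=26 S2=26 S3=14 S4=26 blocked=[]
Op 2: conn=14 S1=26 S2=42 S3=14 S4=26 blocked=[]
Op 3: conn=7 S1=26 S2=42 S3=14 S4=19 blocked=[]
Op 4: conn=19 S1=26 S2=42 S3=14 S4=19 blocked=[]
Op 5: conn=19 S1=47 S2=42 S3=14 S4=19 blocked=[]
Op 6: conn=19 S1=47 S2=42 S3=36 S4=19 blocked=[]
Op 7: conn=3 S1=47 S2=42 S3=20 S4=19 blocked=[]

Answer: 3 47 42 20 19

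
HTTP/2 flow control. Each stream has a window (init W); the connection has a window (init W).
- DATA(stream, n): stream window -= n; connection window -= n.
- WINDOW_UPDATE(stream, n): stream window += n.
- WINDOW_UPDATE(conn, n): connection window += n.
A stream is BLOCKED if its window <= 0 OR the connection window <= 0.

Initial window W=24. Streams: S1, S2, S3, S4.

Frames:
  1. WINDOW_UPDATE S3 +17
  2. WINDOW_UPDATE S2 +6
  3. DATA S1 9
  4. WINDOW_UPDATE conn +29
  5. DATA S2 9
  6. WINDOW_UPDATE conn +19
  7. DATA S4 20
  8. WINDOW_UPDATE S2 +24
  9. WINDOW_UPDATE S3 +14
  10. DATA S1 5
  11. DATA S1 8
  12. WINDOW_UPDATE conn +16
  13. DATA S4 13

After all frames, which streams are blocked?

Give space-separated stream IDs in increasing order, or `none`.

Answer: S4

Derivation:
Op 1: conn=24 S1=24 S2=24 S3=41 S4=24 blocked=[]
Op 2: conn=24 S1=24 S2=30 S3=41 S4=24 blocked=[]
Op 3: conn=15 S1=15 S2=30 S3=41 S4=24 blocked=[]
Op 4: conn=44 S1=15 S2=30 S3=41 S4=24 blocked=[]
Op 5: conn=35 S1=15 S2=21 S3=41 S4=24 blocked=[]
Op 6: conn=54 S1=15 S2=21 S3=41 S4=24 blocked=[]
Op 7: conn=34 S1=15 S2=21 S3=41 S4=4 blocked=[]
Op 8: conn=34 S1=15 S2=45 S3=41 S4=4 blocked=[]
Op 9: conn=34 S1=15 S2=45 S3=55 S4=4 blocked=[]
Op 10: conn=29 S1=10 S2=45 S3=55 S4=4 blocked=[]
Op 11: conn=21 S1=2 S2=45 S3=55 S4=4 blocked=[]
Op 12: conn=37 S1=2 S2=45 S3=55 S4=4 blocked=[]
Op 13: conn=24 S1=2 S2=45 S3=55 S4=-9 blocked=[4]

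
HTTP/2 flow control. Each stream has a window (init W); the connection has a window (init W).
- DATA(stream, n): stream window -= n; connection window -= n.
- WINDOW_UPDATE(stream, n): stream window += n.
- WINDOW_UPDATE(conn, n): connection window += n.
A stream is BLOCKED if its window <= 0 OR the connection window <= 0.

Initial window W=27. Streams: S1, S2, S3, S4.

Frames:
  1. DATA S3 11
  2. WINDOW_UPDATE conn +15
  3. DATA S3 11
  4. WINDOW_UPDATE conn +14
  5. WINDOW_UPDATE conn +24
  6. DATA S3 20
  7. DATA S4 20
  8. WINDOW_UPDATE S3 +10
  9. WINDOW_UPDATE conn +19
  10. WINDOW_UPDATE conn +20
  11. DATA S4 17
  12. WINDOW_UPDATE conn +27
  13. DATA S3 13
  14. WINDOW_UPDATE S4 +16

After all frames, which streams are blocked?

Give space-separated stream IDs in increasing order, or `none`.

Answer: S3

Derivation:
Op 1: conn=16 S1=27 S2=27 S3=16 S4=27 blocked=[]
Op 2: conn=31 S1=27 S2=27 S3=16 S4=27 blocked=[]
Op 3: conn=20 S1=27 S2=27 S3=5 S4=27 blocked=[]
Op 4: conn=34 S1=27 S2=27 S3=5 S4=27 blocked=[]
Op 5: conn=58 S1=27 S2=27 S3=5 S4=27 blocked=[]
Op 6: conn=38 S1=27 S2=27 S3=-15 S4=27 blocked=[3]
Op 7: conn=18 S1=27 S2=27 S3=-15 S4=7 blocked=[3]
Op 8: conn=18 S1=27 S2=27 S3=-5 S4=7 blocked=[3]
Op 9: conn=37 S1=27 S2=27 S3=-5 S4=7 blocked=[3]
Op 10: conn=57 S1=27 S2=27 S3=-5 S4=7 blocked=[3]
Op 11: conn=40 S1=27 S2=27 S3=-5 S4=-10 blocked=[3, 4]
Op 12: conn=67 S1=27 S2=27 S3=-5 S4=-10 blocked=[3, 4]
Op 13: conn=54 S1=27 S2=27 S3=-18 S4=-10 blocked=[3, 4]
Op 14: conn=54 S1=27 S2=27 S3=-18 S4=6 blocked=[3]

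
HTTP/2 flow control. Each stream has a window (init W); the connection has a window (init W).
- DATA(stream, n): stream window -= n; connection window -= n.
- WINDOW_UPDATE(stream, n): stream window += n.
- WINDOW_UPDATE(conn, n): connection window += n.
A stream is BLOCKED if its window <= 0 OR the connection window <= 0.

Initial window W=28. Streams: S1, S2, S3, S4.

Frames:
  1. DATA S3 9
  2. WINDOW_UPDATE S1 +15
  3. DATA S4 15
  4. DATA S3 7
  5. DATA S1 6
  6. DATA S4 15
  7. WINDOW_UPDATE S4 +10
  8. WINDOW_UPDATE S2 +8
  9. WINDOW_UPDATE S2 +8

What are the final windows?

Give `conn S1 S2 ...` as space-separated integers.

Op 1: conn=19 S1=28 S2=28 S3=19 S4=28 blocked=[]
Op 2: conn=19 S1=43 S2=28 S3=19 S4=28 blocked=[]
Op 3: conn=4 S1=43 S2=28 S3=19 S4=13 blocked=[]
Op 4: conn=-3 S1=43 S2=28 S3=12 S4=13 blocked=[1, 2, 3, 4]
Op 5: conn=-9 S1=37 S2=28 S3=12 S4=13 blocked=[1, 2, 3, 4]
Op 6: conn=-24 S1=37 S2=28 S3=12 S4=-2 blocked=[1, 2, 3, 4]
Op 7: conn=-24 S1=37 S2=28 S3=12 S4=8 blocked=[1, 2, 3, 4]
Op 8: conn=-24 S1=37 S2=36 S3=12 S4=8 blocked=[1, 2, 3, 4]
Op 9: conn=-24 S1=37 S2=44 S3=12 S4=8 blocked=[1, 2, 3, 4]

Answer: -24 37 44 12 8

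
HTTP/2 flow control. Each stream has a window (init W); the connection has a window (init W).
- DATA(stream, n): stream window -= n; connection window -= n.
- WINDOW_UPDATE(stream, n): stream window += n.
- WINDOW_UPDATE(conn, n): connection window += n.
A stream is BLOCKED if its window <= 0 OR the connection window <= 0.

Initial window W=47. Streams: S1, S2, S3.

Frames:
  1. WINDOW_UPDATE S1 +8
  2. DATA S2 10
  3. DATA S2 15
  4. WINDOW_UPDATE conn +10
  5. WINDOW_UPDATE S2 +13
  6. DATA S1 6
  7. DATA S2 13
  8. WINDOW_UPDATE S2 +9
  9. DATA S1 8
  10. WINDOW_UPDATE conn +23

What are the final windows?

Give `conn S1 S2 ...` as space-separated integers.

Answer: 28 41 31 47

Derivation:
Op 1: conn=47 S1=55 S2=47 S3=47 blocked=[]
Op 2: conn=37 S1=55 S2=37 S3=47 blocked=[]
Op 3: conn=22 S1=55 S2=22 S3=47 blocked=[]
Op 4: conn=32 S1=55 S2=22 S3=47 blocked=[]
Op 5: conn=32 S1=55 S2=35 S3=47 blocked=[]
Op 6: conn=26 S1=49 S2=35 S3=47 blocked=[]
Op 7: conn=13 S1=49 S2=22 S3=47 blocked=[]
Op 8: conn=13 S1=49 S2=31 S3=47 blocked=[]
Op 9: conn=5 S1=41 S2=31 S3=47 blocked=[]
Op 10: conn=28 S1=41 S2=31 S3=47 blocked=[]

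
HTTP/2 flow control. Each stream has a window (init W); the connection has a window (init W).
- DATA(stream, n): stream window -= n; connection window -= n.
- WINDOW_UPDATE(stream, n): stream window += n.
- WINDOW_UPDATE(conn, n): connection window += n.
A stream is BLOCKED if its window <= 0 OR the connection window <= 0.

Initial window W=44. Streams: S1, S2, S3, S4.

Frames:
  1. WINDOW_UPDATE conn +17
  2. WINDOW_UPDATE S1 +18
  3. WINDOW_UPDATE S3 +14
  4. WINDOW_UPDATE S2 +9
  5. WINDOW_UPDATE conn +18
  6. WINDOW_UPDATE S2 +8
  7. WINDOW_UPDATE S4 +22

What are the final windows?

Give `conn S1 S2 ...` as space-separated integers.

Op 1: conn=61 S1=44 S2=44 S3=44 S4=44 blocked=[]
Op 2: conn=61 S1=62 S2=44 S3=44 S4=44 blocked=[]
Op 3: conn=61 S1=62 S2=44 S3=58 S4=44 blocked=[]
Op 4: conn=61 S1=62 S2=53 S3=58 S4=44 blocked=[]
Op 5: conn=79 S1=62 S2=53 S3=58 S4=44 blocked=[]
Op 6: conn=79 S1=62 S2=61 S3=58 S4=44 blocked=[]
Op 7: conn=79 S1=62 S2=61 S3=58 S4=66 blocked=[]

Answer: 79 62 61 58 66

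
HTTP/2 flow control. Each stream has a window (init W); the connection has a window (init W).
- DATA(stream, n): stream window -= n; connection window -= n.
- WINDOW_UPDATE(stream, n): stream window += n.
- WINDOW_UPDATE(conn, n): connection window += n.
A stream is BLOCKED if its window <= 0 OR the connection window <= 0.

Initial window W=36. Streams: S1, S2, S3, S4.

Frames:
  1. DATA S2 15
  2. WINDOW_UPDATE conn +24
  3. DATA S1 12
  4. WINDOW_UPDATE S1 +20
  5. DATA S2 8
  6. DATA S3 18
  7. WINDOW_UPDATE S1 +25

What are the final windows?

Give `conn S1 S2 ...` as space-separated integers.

Op 1: conn=21 S1=36 S2=21 S3=36 S4=36 blocked=[]
Op 2: conn=45 S1=36 S2=21 S3=36 S4=36 blocked=[]
Op 3: conn=33 S1=24 S2=21 S3=36 S4=36 blocked=[]
Op 4: conn=33 S1=44 S2=21 S3=36 S4=36 blocked=[]
Op 5: conn=25 S1=44 S2=13 S3=36 S4=36 blocked=[]
Op 6: conn=7 S1=44 S2=13 S3=18 S4=36 blocked=[]
Op 7: conn=7 S1=69 S2=13 S3=18 S4=36 blocked=[]

Answer: 7 69 13 18 36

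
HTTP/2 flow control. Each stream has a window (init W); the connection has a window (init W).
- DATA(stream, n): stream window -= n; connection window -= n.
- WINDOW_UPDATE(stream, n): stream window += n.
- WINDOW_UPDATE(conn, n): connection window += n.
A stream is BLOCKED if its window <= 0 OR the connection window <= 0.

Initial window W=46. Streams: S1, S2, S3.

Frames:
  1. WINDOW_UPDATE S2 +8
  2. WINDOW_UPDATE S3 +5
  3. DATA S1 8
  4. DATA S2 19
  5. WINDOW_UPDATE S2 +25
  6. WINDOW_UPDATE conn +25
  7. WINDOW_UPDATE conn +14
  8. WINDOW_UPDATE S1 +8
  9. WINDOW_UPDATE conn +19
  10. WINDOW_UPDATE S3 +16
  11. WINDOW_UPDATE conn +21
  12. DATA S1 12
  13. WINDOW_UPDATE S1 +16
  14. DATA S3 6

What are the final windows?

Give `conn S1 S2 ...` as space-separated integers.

Op 1: conn=46 S1=46 S2=54 S3=46 blocked=[]
Op 2: conn=46 S1=46 S2=54 S3=51 blocked=[]
Op 3: conn=38 S1=38 S2=54 S3=51 blocked=[]
Op 4: conn=19 S1=38 S2=35 S3=51 blocked=[]
Op 5: conn=19 S1=38 S2=60 S3=51 blocked=[]
Op 6: conn=44 S1=38 S2=60 S3=51 blocked=[]
Op 7: conn=58 S1=38 S2=60 S3=51 blocked=[]
Op 8: conn=58 S1=46 S2=60 S3=51 blocked=[]
Op 9: conn=77 S1=46 S2=60 S3=51 blocked=[]
Op 10: conn=77 S1=46 S2=60 S3=67 blocked=[]
Op 11: conn=98 S1=46 S2=60 S3=67 blocked=[]
Op 12: conn=86 S1=34 S2=60 S3=67 blocked=[]
Op 13: conn=86 S1=50 S2=60 S3=67 blocked=[]
Op 14: conn=80 S1=50 S2=60 S3=61 blocked=[]

Answer: 80 50 60 61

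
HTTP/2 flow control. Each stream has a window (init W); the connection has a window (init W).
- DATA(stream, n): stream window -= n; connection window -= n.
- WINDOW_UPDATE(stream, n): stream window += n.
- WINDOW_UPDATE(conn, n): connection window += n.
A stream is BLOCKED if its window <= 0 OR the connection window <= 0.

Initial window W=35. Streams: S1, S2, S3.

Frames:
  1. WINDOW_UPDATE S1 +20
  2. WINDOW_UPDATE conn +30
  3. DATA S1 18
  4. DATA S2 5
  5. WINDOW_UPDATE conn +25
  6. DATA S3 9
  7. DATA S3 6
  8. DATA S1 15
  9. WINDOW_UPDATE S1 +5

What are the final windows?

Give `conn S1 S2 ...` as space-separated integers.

Answer: 37 27 30 20

Derivation:
Op 1: conn=35 S1=55 S2=35 S3=35 blocked=[]
Op 2: conn=65 S1=55 S2=35 S3=35 blocked=[]
Op 3: conn=47 S1=37 S2=35 S3=35 blocked=[]
Op 4: conn=42 S1=37 S2=30 S3=35 blocked=[]
Op 5: conn=67 S1=37 S2=30 S3=35 blocked=[]
Op 6: conn=58 S1=37 S2=30 S3=26 blocked=[]
Op 7: conn=52 S1=37 S2=30 S3=20 blocked=[]
Op 8: conn=37 S1=22 S2=30 S3=20 blocked=[]
Op 9: conn=37 S1=27 S2=30 S3=20 blocked=[]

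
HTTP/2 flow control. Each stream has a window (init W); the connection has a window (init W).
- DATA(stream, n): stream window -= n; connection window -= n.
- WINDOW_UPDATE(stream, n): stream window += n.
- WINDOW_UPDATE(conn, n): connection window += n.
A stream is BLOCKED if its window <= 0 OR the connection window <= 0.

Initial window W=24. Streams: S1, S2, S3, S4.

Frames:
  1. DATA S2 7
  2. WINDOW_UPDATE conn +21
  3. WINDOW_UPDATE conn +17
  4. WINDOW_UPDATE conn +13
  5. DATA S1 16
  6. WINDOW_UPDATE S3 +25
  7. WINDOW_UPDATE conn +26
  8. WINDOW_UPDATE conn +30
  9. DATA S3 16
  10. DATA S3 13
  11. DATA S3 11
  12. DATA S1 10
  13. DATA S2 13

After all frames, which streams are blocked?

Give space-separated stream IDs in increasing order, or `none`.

Op 1: conn=17 S1=24 S2=17 S3=24 S4=24 blocked=[]
Op 2: conn=38 S1=24 S2=17 S3=24 S4=24 blocked=[]
Op 3: conn=55 S1=24 S2=17 S3=24 S4=24 blocked=[]
Op 4: conn=68 S1=24 S2=17 S3=24 S4=24 blocked=[]
Op 5: conn=52 S1=8 S2=17 S3=24 S4=24 blocked=[]
Op 6: conn=52 S1=8 S2=17 S3=49 S4=24 blocked=[]
Op 7: conn=78 S1=8 S2=17 S3=49 S4=24 blocked=[]
Op 8: conn=108 S1=8 S2=17 S3=49 S4=24 blocked=[]
Op 9: conn=92 S1=8 S2=17 S3=33 S4=24 blocked=[]
Op 10: conn=79 S1=8 S2=17 S3=20 S4=24 blocked=[]
Op 11: conn=68 S1=8 S2=17 S3=9 S4=24 blocked=[]
Op 12: conn=58 S1=-2 S2=17 S3=9 S4=24 blocked=[1]
Op 13: conn=45 S1=-2 S2=4 S3=9 S4=24 blocked=[1]

Answer: S1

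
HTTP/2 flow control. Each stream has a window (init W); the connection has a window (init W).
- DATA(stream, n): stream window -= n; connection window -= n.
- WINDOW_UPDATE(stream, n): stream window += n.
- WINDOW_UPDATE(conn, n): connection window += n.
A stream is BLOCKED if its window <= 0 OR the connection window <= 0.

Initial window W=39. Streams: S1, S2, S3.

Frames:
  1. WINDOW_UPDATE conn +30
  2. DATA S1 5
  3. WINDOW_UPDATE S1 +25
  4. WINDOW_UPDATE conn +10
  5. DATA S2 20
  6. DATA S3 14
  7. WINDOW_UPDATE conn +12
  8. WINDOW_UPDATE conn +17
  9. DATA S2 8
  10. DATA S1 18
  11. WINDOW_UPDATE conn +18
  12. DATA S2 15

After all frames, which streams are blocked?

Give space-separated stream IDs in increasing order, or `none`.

Answer: S2

Derivation:
Op 1: conn=69 S1=39 S2=39 S3=39 blocked=[]
Op 2: conn=64 S1=34 S2=39 S3=39 blocked=[]
Op 3: conn=64 S1=59 S2=39 S3=39 blocked=[]
Op 4: conn=74 S1=59 S2=39 S3=39 blocked=[]
Op 5: conn=54 S1=59 S2=19 S3=39 blocked=[]
Op 6: conn=40 S1=59 S2=19 S3=25 blocked=[]
Op 7: conn=52 S1=59 S2=19 S3=25 blocked=[]
Op 8: conn=69 S1=59 S2=19 S3=25 blocked=[]
Op 9: conn=61 S1=59 S2=11 S3=25 blocked=[]
Op 10: conn=43 S1=41 S2=11 S3=25 blocked=[]
Op 11: conn=61 S1=41 S2=11 S3=25 blocked=[]
Op 12: conn=46 S1=41 S2=-4 S3=25 blocked=[2]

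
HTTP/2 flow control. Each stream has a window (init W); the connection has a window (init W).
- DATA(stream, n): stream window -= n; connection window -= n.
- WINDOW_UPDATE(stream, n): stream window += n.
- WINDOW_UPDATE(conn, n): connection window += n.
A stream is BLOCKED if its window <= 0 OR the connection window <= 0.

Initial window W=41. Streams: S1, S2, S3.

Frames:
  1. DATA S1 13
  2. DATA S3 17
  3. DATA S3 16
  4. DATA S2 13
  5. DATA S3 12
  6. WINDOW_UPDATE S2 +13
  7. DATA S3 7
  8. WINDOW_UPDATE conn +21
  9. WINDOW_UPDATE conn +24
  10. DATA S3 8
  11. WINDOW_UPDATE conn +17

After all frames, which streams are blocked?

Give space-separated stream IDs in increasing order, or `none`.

Answer: S3

Derivation:
Op 1: conn=28 S1=28 S2=41 S3=41 blocked=[]
Op 2: conn=11 S1=28 S2=41 S3=24 blocked=[]
Op 3: conn=-5 S1=28 S2=41 S3=8 blocked=[1, 2, 3]
Op 4: conn=-18 S1=28 S2=28 S3=8 blocked=[1, 2, 3]
Op 5: conn=-30 S1=28 S2=28 S3=-4 blocked=[1, 2, 3]
Op 6: conn=-30 S1=28 S2=41 S3=-4 blocked=[1, 2, 3]
Op 7: conn=-37 S1=28 S2=41 S3=-11 blocked=[1, 2, 3]
Op 8: conn=-16 S1=28 S2=41 S3=-11 blocked=[1, 2, 3]
Op 9: conn=8 S1=28 S2=41 S3=-11 blocked=[3]
Op 10: conn=0 S1=28 S2=41 S3=-19 blocked=[1, 2, 3]
Op 11: conn=17 S1=28 S2=41 S3=-19 blocked=[3]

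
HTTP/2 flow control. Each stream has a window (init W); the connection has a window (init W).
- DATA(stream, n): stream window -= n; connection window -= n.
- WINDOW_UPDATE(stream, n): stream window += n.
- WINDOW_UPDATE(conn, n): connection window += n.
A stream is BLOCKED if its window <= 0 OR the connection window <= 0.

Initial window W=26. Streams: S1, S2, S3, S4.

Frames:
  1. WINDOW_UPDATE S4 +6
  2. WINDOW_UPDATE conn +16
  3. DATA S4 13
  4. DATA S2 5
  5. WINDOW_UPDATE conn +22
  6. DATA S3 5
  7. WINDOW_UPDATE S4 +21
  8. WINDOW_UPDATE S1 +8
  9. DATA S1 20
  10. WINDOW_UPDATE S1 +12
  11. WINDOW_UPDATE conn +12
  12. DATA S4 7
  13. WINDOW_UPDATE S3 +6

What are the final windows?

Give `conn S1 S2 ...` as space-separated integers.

Answer: 26 26 21 27 33

Derivation:
Op 1: conn=26 S1=26 S2=26 S3=26 S4=32 blocked=[]
Op 2: conn=42 S1=26 S2=26 S3=26 S4=32 blocked=[]
Op 3: conn=29 S1=26 S2=26 S3=26 S4=19 blocked=[]
Op 4: conn=24 S1=26 S2=21 S3=26 S4=19 blocked=[]
Op 5: conn=46 S1=26 S2=21 S3=26 S4=19 blocked=[]
Op 6: conn=41 S1=26 S2=21 S3=21 S4=19 blocked=[]
Op 7: conn=41 S1=26 S2=21 S3=21 S4=40 blocked=[]
Op 8: conn=41 S1=34 S2=21 S3=21 S4=40 blocked=[]
Op 9: conn=21 S1=14 S2=21 S3=21 S4=40 blocked=[]
Op 10: conn=21 S1=26 S2=21 S3=21 S4=40 blocked=[]
Op 11: conn=33 S1=26 S2=21 S3=21 S4=40 blocked=[]
Op 12: conn=26 S1=26 S2=21 S3=21 S4=33 blocked=[]
Op 13: conn=26 S1=26 S2=21 S3=27 S4=33 blocked=[]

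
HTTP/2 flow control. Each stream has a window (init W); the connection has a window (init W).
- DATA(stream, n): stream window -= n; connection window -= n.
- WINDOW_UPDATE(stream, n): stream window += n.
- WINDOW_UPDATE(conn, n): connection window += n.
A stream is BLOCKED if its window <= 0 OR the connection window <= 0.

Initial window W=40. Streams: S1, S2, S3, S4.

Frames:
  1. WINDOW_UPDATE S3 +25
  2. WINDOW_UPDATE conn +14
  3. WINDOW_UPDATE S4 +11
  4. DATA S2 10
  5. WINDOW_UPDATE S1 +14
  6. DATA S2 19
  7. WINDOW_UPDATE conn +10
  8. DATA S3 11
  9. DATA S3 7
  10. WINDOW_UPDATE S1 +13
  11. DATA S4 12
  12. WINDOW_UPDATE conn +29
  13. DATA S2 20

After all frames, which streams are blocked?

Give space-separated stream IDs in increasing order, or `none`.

Answer: S2

Derivation:
Op 1: conn=40 S1=40 S2=40 S3=65 S4=40 blocked=[]
Op 2: conn=54 S1=40 S2=40 S3=65 S4=40 blocked=[]
Op 3: conn=54 S1=40 S2=40 S3=65 S4=51 blocked=[]
Op 4: conn=44 S1=40 S2=30 S3=65 S4=51 blocked=[]
Op 5: conn=44 S1=54 S2=30 S3=65 S4=51 blocked=[]
Op 6: conn=25 S1=54 S2=11 S3=65 S4=51 blocked=[]
Op 7: conn=35 S1=54 S2=11 S3=65 S4=51 blocked=[]
Op 8: conn=24 S1=54 S2=11 S3=54 S4=51 blocked=[]
Op 9: conn=17 S1=54 S2=11 S3=47 S4=51 blocked=[]
Op 10: conn=17 S1=67 S2=11 S3=47 S4=51 blocked=[]
Op 11: conn=5 S1=67 S2=11 S3=47 S4=39 blocked=[]
Op 12: conn=34 S1=67 S2=11 S3=47 S4=39 blocked=[]
Op 13: conn=14 S1=67 S2=-9 S3=47 S4=39 blocked=[2]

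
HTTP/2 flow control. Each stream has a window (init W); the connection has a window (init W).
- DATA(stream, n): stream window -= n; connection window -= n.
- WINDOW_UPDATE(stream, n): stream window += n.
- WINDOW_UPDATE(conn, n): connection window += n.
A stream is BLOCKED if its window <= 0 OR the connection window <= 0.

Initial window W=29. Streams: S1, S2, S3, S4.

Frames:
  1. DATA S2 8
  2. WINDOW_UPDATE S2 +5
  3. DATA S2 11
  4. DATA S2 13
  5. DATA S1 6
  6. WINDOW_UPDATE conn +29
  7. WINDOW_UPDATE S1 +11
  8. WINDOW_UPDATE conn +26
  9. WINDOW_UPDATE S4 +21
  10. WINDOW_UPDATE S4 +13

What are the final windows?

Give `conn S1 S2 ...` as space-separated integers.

Op 1: conn=21 S1=29 S2=21 S3=29 S4=29 blocked=[]
Op 2: conn=21 S1=29 S2=26 S3=29 S4=29 blocked=[]
Op 3: conn=10 S1=29 S2=15 S3=29 S4=29 blocked=[]
Op 4: conn=-3 S1=29 S2=2 S3=29 S4=29 blocked=[1, 2, 3, 4]
Op 5: conn=-9 S1=23 S2=2 S3=29 S4=29 blocked=[1, 2, 3, 4]
Op 6: conn=20 S1=23 S2=2 S3=29 S4=29 blocked=[]
Op 7: conn=20 S1=34 S2=2 S3=29 S4=29 blocked=[]
Op 8: conn=46 S1=34 S2=2 S3=29 S4=29 blocked=[]
Op 9: conn=46 S1=34 S2=2 S3=29 S4=50 blocked=[]
Op 10: conn=46 S1=34 S2=2 S3=29 S4=63 blocked=[]

Answer: 46 34 2 29 63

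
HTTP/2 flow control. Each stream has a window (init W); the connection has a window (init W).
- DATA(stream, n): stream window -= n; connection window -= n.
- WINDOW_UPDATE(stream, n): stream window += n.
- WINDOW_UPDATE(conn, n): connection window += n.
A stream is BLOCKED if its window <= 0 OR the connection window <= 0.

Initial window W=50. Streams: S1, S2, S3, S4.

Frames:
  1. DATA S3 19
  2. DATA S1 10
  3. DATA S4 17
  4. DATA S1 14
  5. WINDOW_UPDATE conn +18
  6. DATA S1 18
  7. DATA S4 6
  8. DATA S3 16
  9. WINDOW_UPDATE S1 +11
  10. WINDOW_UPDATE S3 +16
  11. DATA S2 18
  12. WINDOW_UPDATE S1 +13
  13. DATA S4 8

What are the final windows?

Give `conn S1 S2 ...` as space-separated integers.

Answer: -58 32 32 31 19

Derivation:
Op 1: conn=31 S1=50 S2=50 S3=31 S4=50 blocked=[]
Op 2: conn=21 S1=40 S2=50 S3=31 S4=50 blocked=[]
Op 3: conn=4 S1=40 S2=50 S3=31 S4=33 blocked=[]
Op 4: conn=-10 S1=26 S2=50 S3=31 S4=33 blocked=[1, 2, 3, 4]
Op 5: conn=8 S1=26 S2=50 S3=31 S4=33 blocked=[]
Op 6: conn=-10 S1=8 S2=50 S3=31 S4=33 blocked=[1, 2, 3, 4]
Op 7: conn=-16 S1=8 S2=50 S3=31 S4=27 blocked=[1, 2, 3, 4]
Op 8: conn=-32 S1=8 S2=50 S3=15 S4=27 blocked=[1, 2, 3, 4]
Op 9: conn=-32 S1=19 S2=50 S3=15 S4=27 blocked=[1, 2, 3, 4]
Op 10: conn=-32 S1=19 S2=50 S3=31 S4=27 blocked=[1, 2, 3, 4]
Op 11: conn=-50 S1=19 S2=32 S3=31 S4=27 blocked=[1, 2, 3, 4]
Op 12: conn=-50 S1=32 S2=32 S3=31 S4=27 blocked=[1, 2, 3, 4]
Op 13: conn=-58 S1=32 S2=32 S3=31 S4=19 blocked=[1, 2, 3, 4]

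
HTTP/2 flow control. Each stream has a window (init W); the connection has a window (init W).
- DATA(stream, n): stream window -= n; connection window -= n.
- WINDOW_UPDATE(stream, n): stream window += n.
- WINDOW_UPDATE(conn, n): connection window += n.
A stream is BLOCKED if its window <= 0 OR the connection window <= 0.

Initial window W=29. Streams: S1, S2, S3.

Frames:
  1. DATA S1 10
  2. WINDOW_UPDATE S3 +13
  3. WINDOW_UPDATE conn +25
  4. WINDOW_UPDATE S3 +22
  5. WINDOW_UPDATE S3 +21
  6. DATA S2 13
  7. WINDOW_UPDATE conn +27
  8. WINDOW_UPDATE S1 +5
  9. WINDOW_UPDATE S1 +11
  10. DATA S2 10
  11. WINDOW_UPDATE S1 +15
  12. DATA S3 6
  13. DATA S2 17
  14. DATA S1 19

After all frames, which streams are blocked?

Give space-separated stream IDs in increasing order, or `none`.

Answer: S2

Derivation:
Op 1: conn=19 S1=19 S2=29 S3=29 blocked=[]
Op 2: conn=19 S1=19 S2=29 S3=42 blocked=[]
Op 3: conn=44 S1=19 S2=29 S3=42 blocked=[]
Op 4: conn=44 S1=19 S2=29 S3=64 blocked=[]
Op 5: conn=44 S1=19 S2=29 S3=85 blocked=[]
Op 6: conn=31 S1=19 S2=16 S3=85 blocked=[]
Op 7: conn=58 S1=19 S2=16 S3=85 blocked=[]
Op 8: conn=58 S1=24 S2=16 S3=85 blocked=[]
Op 9: conn=58 S1=35 S2=16 S3=85 blocked=[]
Op 10: conn=48 S1=35 S2=6 S3=85 blocked=[]
Op 11: conn=48 S1=50 S2=6 S3=85 blocked=[]
Op 12: conn=42 S1=50 S2=6 S3=79 blocked=[]
Op 13: conn=25 S1=50 S2=-11 S3=79 blocked=[2]
Op 14: conn=6 S1=31 S2=-11 S3=79 blocked=[2]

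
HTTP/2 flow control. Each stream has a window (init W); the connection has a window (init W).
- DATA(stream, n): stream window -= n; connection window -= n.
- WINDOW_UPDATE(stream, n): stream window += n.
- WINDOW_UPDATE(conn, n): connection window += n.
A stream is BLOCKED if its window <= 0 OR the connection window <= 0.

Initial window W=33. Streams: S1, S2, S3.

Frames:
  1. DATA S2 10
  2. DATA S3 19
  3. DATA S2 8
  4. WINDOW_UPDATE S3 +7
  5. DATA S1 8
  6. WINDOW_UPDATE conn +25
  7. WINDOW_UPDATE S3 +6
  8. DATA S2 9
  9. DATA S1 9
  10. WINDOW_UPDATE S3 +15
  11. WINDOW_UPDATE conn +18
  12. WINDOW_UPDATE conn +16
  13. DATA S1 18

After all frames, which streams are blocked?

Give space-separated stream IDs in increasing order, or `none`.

Op 1: conn=23 S1=33 S2=23 S3=33 blocked=[]
Op 2: conn=4 S1=33 S2=23 S3=14 blocked=[]
Op 3: conn=-4 S1=33 S2=15 S3=14 blocked=[1, 2, 3]
Op 4: conn=-4 S1=33 S2=15 S3=21 blocked=[1, 2, 3]
Op 5: conn=-12 S1=25 S2=15 S3=21 blocked=[1, 2, 3]
Op 6: conn=13 S1=25 S2=15 S3=21 blocked=[]
Op 7: conn=13 S1=25 S2=15 S3=27 blocked=[]
Op 8: conn=4 S1=25 S2=6 S3=27 blocked=[]
Op 9: conn=-5 S1=16 S2=6 S3=27 blocked=[1, 2, 3]
Op 10: conn=-5 S1=16 S2=6 S3=42 blocked=[1, 2, 3]
Op 11: conn=13 S1=16 S2=6 S3=42 blocked=[]
Op 12: conn=29 S1=16 S2=6 S3=42 blocked=[]
Op 13: conn=11 S1=-2 S2=6 S3=42 blocked=[1]

Answer: S1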